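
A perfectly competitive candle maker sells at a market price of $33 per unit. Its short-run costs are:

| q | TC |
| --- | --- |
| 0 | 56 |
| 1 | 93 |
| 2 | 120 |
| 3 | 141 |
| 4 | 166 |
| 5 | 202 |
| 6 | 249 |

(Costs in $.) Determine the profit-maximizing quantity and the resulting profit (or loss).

Profit at each row (π = 33q − TC): q=0: -56; q=1: -60; q=2: -54; q=3: -42; q=4: -34; q=5: -37; q=6: -51.
Profit is maximized at q = 4. AVC there is 110/4 = $27.50 ≤ P, so producing beats shutting down (which would give -$56).

q = 4; profit = -$34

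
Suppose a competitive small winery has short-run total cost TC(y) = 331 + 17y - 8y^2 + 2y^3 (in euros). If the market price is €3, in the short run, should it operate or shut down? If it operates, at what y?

From TC, MC = TC'(y) = 17 - 16y + 6y^2 and AVC = VC/y = 17 - 8y + 2y^2.
AVC hits its minimum where MC = AVC, at y = 2, giving min AVC = 17 - 8·2 + 2·2^2 = €9.
With P < min AVC (€3 < €9), every unit sold adds to the loss.
Shutting down limits the loss to fixed cost, €331.

Shut down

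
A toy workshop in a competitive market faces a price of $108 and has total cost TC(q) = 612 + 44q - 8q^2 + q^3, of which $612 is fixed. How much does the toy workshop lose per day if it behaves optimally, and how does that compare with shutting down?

Profit = -$100 at q = 8

AVC = 44 - 8q + q^2 has its minimum $28 at q = 4; price $108 clears that bar, so the firm operates.
MC = 44 - 16q + 3q^2. Setting P = MC and taking the root on the rising branch gives q* = 8.
TR = 108·8 = 864. TC = 612 + 352 = 964. Profit = 864 − 964 = -$100.
By producing, the firm covers all variable cost plus $512 of fixed cost; shutting down would lose the full $612.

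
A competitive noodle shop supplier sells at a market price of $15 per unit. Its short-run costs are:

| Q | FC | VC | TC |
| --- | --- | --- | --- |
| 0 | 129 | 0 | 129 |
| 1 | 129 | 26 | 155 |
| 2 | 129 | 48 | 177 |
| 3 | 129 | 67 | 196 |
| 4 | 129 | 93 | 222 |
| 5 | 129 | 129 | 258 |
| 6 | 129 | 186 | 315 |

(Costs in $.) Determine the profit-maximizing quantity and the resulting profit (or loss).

Profit at each row (π = 15Q − TC): Q=0: -129; Q=1: -140; Q=2: -147; Q=3: -151; Q=4: -162; Q=5: -183; Q=6: -225.
Profit is highest at Q = 0. Equivalently, the lowest AVC in the table is 67/3 ≈ $22.33 at Q = 3, and P = $15 falls below it — price never covers variable cost, so the firm shuts down and loses only its fixed cost.

Q = 0 (shut down); profit = -$129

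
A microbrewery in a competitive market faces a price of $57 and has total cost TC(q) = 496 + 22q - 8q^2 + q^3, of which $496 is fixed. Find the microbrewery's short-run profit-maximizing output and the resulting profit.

Profit = -$202 at q = 7

AVC = 22 - 8q + q^2; min AVC = $6 at q = 4. Since P = $57 ≥ min AVC, the firm produces.
MC = 22 - 16q + 3q^2. Setting P = MC and taking the root on the rising branch gives q* = 7.
TR = 57·7 = 399. TC = 496 + 105 = 601. Profit = 399 − 601 = -$202.
By producing, the firm covers all variable cost plus $294 of fixed cost; shutting down would lose the full $496.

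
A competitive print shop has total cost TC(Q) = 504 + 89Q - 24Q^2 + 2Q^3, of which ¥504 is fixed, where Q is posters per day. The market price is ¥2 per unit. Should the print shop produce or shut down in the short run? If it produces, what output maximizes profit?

Shut down

Strip out fixed cost: VC = 89Q - 24Q^2 + 2Q^3. Then AVC = 89 - 24Q + 2Q^2 and MC = 89 - 48Q + 6Q^2.
The AVC parabola has its vertex at Q = 24/4 = 6, where AVC = 89 - 24·6 + 2·6^2 = ¥17.
With P < min AVC (¥2 < ¥17), every unit sold adds to the loss.
Shutting down limits the loss to fixed cost, ¥504.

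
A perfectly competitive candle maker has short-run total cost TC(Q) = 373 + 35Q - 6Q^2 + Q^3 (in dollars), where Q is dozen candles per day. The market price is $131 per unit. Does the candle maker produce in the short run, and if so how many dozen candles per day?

Strip out fixed cost: VC = 35Q - 6Q^2 + Q^3. Then AVC = 35 - 6Q + Q^2 and MC = 35 - 12Q + 3Q^2.
AVC hits its minimum where MC = AVC, at Q = 3, giving min AVC = 35 - 6·3 + 3^2 = $26.
Because $131 ≥ $26, revenue can cover variable cost; the firm operates.
Set P = MC: 131 = 35 - 12Q + 3Q^2 → -96 - 12Q + 3Q^2 = 0. The roots are Q = -4 and Q = 8; the profit-maximizing output is on the rising part of MC, so Q* = 8.
Check: AVC at Q = 8 is $51 ≤ P, so revenue covers variable cost.
Profit = P·Q − TC = 131·8 − 781 = $267.

Produce at Q = 8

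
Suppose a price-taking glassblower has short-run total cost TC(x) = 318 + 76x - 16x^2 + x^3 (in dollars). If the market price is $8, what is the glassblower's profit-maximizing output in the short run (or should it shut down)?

Variable cost is VC = 76x - 16x^2 + x^3, so AVC = VC/x = 76 - 16x + x^2 and MC = dTC/dx = 76 - 32x + 3x^2.
The AVC parabola has its vertex at x = 16/2 = 8, where AVC = 76 - 16·8 + 8^2 = $12.
Since P = $8 < min AVC = $12, price fails to cover variable cost at any output.
Shutting down limits the loss to fixed cost, $318.

Shut down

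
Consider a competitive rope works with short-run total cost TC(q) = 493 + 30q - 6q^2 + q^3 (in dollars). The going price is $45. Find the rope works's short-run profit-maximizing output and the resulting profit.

Profit = -$393 at q = 5

AVC = 30 - 6q + q^2 has its minimum $21 at q = 3; price $45 clears that bar, so the firm operates.
With MC = 30 - 12q + 3q^2, P = MC on the upward-sloping part at q* = 5.
TR = 45·5 = 225. TC = 493 + 125 = 618. Profit = 225 − 618 = -$393.
By producing, the firm covers all variable cost plus $100 of fixed cost; shutting down would lose the full $493.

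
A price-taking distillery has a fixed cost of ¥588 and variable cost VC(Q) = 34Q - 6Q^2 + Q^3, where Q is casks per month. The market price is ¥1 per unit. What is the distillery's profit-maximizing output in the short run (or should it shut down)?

Shut down

Strip out fixed cost: VC = 34Q - 6Q^2 + Q^3. Then AVC = 34 - 6Q + Q^2 and MC = 34 - 12Q + 3Q^2.
AVC hits its minimum where MC = AVC, at Q = 3, giving min AVC = 34 - 6·3 + 3^2 = ¥25.
P = ¥1 lies below min AVC = ¥25; no output level covers variable cost.
Best response: produce nothing and absorb the ¥588 fixed cost.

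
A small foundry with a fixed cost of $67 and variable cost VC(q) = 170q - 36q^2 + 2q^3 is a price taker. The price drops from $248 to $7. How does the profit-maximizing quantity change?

Output falls from 13 to 0 (the firm shuts down)

AVC = 170 - 36q + 2q^2, minimized at q = 9 where min AVC = $8. MC = 170 - 72q + 6q^2.
At P = $248 ≥ min AVC, set P = MC on the rising branch: q = 13.
At P = $7 < min AVC = $8, price no longer covers variable cost at any output, so the firm shuts down: q = 0.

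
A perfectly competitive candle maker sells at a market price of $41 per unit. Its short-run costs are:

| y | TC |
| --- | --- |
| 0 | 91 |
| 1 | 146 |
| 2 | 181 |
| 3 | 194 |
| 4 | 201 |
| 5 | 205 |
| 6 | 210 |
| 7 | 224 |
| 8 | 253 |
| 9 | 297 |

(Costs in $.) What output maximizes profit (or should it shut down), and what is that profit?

Tabulate TR − TC: y=0: -91; y=1: -105; y=2: -99; y=3: -71; y=4: -37; y=5: 0; y=6: 36; y=7: 63; y=8: 75; y=9: 72.
Profit is maximized at y = 8. AVC there is 162/8 = $20.25 ≤ P, so producing beats shutting down (which would give -$91).

y = 8; profit = $75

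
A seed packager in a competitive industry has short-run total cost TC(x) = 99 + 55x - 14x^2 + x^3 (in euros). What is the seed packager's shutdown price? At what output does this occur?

€6 per unit, at x = 7

The firm shuts down when price falls below the minimum of average variable cost. AVC = VC/x = 55 - 14x + x^2.
dAVC/dx = -14 + 2x = 0 gives x = 7. min AVC = 55 - 14·7 + 7^2 = 6.
The firm shuts down for any P below €6.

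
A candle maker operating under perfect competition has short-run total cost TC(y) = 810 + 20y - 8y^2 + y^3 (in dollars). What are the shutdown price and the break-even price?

AVC = 20 - 8y + y^2; minimized at y = 4, giving min AVC = $4. That is the shutdown price.
ATC = 810/y + 20 - 8y + y^2. Setting dATC/dy = −810/y^2 − 8 + 2y = 0 gives y = 9 (since 2·9^3 − 8·9^2 = 810).
min ATC = 810/9 + 20 − 8·9 + 9^2 = $119. That is the break-even price.
Between these two prices the firm operates at a loss; above $119 it earns a profit.

Shutdown price = $4; break-even price = $119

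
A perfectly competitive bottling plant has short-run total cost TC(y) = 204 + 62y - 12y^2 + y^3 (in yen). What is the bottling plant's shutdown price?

¥26 per unit

Short-run supply begins at min AVC. From VC = 62y - 12y^2 + y^3, AVC = 62 - 12y + y^2.
dAVC/dy = -12 + 2y = 0 gives y = 6. min AVC = 62 - 12·6 + 6^2 = 26.
So the shutdown price is ¥26.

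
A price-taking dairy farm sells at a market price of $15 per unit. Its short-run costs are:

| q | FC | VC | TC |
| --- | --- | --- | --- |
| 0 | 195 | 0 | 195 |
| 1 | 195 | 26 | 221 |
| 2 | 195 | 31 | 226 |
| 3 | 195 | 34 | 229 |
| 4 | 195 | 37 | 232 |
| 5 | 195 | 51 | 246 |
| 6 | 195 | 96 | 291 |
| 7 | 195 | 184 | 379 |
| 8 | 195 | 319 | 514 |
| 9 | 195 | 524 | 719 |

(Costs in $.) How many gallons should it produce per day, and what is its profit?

q = 5; profit = -$171

Compute π = P·q − TC at each output: q=0: -195; q=1: -206; q=2: -196; q=3: -184; q=4: -172; q=5: -171; q=6: -201; q=7: -274; q=8: -394; q=9: -584.
Profit is maximized at q = 5. AVC there is 51/5 = $10.20 ≤ P, so producing beats shutting down (which would give -$195).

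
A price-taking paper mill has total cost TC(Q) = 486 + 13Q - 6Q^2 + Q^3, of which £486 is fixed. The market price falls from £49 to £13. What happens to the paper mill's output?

Output falls from 6 to 4

AVC = 13 - 6Q + Q^2, minimized at Q = 3 where min AVC = £4. MC = 13 - 12Q + 3Q^2.
At P = £49 ≥ min AVC, set P = MC on the rising branch: Q = 6.
At P = £13 ≥ min AVC, set P = MC: Q = 4. The firm stays open but cuts output.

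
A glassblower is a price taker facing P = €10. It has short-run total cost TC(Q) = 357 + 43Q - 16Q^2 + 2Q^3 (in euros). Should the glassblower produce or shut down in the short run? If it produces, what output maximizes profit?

Strip out fixed cost: VC = 43Q - 16Q^2 + 2Q^3. Then AVC = 43 - 16Q + 2Q^2 and MC = 43 - 32Q + 6Q^2.
AVC is minimized where dAVC/dQ = -16 + 4Q = 0, at Q = 4; min AVC = 43 - 16·4 + 2·4^2 = €11.
P = €10 lies below min AVC = €11; no output level covers variable cost.
Shutting down limits the loss to fixed cost, €357.

Shut down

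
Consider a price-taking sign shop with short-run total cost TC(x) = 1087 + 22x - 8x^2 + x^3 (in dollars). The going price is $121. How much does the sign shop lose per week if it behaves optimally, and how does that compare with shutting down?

AVC = 22 - 8x + x^2; min AVC = $6 at x = 4. Since P = $121 ≥ min AVC, the firm produces.
MC = 22 - 16x + 3x^2. Setting P = MC and taking the root on the rising branch gives x* = 9.
TR = 121·9 = 1089. TC = 1087 + 279 = 1366. Profit = 1089 − 1366 = -$277.
Shutting down would mean losing the fixed cost of $1087, so operating at a loss of $277 is better by $810.

Profit = -$277 at x = 9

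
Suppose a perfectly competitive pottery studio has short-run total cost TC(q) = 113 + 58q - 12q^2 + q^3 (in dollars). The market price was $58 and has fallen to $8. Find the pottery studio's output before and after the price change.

MC = 58 - 24q + 3q^2; the shutdown threshold is min AVC = $22 (at q = 6).
At P = $58 ≥ min AVC, set P = MC on the rising branch: q = 8.
At P = $8 < min AVC = $22, price no longer covers variable cost at any output, so the firm shuts down: q = 0.

Output falls from 8 to 0 (the firm shuts down)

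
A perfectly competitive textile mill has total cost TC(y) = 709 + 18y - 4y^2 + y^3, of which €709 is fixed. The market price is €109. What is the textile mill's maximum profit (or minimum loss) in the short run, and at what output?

Profit = -€219 at y = 7

AVC = 18 - 4y + y^2 has its minimum €14 at y = 2; price €109 clears that bar, so the firm operates.
MC = 18 - 8y + 3y^2. Setting P = MC and taking the root on the rising branch gives y* = 7.
TR = 109·7 = 763. TC = 709 + 273 = 982. Profit = 763 − 982 = -€219.
By producing, the firm covers all variable cost plus €490 of fixed cost; shutting down would lose the full €709.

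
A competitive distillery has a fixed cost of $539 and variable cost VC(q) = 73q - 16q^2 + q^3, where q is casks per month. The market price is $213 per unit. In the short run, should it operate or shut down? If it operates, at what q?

Strip out fixed cost: VC = 73q - 16q^2 + q^3. Then AVC = 73 - 16q + q^2 and MC = 73 - 32q + 3q^2.
The AVC parabola has its vertex at q = 16/2 = 8, where AVC = 73 - 16·8 + 8^2 = $9.
Since P = $213 ≥ min AVC = $9, price covers variable cost and the firm should produce.
Set P = MC: 213 = 73 - 32q + 3q^2 → -140 - 32q + 3q^2 = 0. The roots are q = -10/3 and q = 14; the profit-maximizing output is on the rising part of MC, so q* = 14.
Check: AVC at q = 14 is $45 ≤ P, so revenue covers variable cost.
Profit = P·q − TC = 213·14 − 1169 = $1813.

Produce at q = 14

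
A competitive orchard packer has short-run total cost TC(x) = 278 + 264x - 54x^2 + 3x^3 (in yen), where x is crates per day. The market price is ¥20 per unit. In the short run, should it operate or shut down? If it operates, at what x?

Strip out fixed cost: VC = 264x - 54x^2 + 3x^3. Then AVC = 264 - 54x + 3x^2 and MC = 264 - 108x + 9x^2.
AVC hits its minimum where MC = AVC, at x = 9, giving min AVC = 264 - 54·9 + 3·9^2 = ¥21.
P = ¥20 lies below min AVC = ¥21; no output level covers variable cost.
Best response: produce nothing and absorb the ¥278 fixed cost.

Shut down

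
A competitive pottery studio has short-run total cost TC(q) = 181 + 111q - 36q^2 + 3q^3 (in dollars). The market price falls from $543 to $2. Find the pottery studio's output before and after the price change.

MC = 111 - 72q + 9q^2; the shutdown threshold is min AVC = $3 (at q = 6).
At P = $543 ≥ min AVC, set P = MC on the rising branch: q = 12.
At P = $2 < min AVC = $3, price no longer covers variable cost at any output, so the firm shuts down: q = 0.

Output falls from 12 to 0 (the firm shuts down)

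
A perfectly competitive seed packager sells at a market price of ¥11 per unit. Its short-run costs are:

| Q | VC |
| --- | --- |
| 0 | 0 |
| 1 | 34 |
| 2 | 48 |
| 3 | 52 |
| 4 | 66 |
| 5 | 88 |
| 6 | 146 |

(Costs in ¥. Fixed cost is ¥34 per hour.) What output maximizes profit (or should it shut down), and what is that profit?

Q = 0 (shut down); profit = -¥34

Compute π = P·Q − TC at each output: Q=0: -34; Q=1: -57; Q=2: -60; Q=3: -53; Q=4: -56; Q=5: -67; Q=6: -114.
Profit is highest at Q = 0. Equivalently, the lowest AVC in the table is 66/4 ≈ ¥16.50 at Q = 4, and P = ¥11 falls below it — price never covers variable cost, so the firm shuts down and loses only its fixed cost.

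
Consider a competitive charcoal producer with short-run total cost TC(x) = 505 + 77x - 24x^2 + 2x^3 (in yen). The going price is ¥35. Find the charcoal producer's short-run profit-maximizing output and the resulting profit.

Profit = -¥309 at x = 7

AVC = 77 - 24x + 2x^2; min AVC = ¥5 at x = 6. Since P = ¥35 ≥ min AVC, the firm produces.
With MC = 77 - 48x + 6x^2, P = MC on the upward-sloping part at x* = 7.
TR = 35·7 = 245. TC = 505 + 49 = 554. Profit = 245 − 554 = -¥309.
By producing, the firm covers all variable cost plus ¥196 of fixed cost; shutting down would lose the full ¥505.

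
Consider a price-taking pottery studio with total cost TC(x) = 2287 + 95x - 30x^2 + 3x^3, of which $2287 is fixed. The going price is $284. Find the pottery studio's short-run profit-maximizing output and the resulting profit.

Profit = -$343 at x = 9

AVC = 95 - 30x + 3x^2 has its minimum $20 at x = 5; price $284 clears that bar, so the firm operates.
With MC = 95 - 60x + 9x^2, P = MC on the upward-sloping part at x* = 9.
TR = 284·9 = 2556. TC = 2287 + 612 = 2899. Profit = 2556 − 2899 = -$343.
Shutting down would mean losing the fixed cost of $2287, so operating at a loss of $343 is better by $1944.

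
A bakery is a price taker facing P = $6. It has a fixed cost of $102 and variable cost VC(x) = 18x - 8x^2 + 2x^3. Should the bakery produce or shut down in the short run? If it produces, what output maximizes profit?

Shut down

Strip out fixed cost: VC = 18x - 8x^2 + 2x^3. Then AVC = 18 - 8x + 2x^2 and MC = 18 - 16x + 6x^2.
AVC is minimized where dAVC/dx = -8 + 4x = 0, at x = 2; min AVC = 18 - 8·2 + 2·2^2 = $10.
With P < min AVC ($6 < $10), every unit sold adds to the loss.
Best response: produce nothing and absorb the $102 fixed cost.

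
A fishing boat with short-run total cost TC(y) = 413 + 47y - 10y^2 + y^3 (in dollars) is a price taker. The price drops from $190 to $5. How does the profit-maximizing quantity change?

MC = 47 - 20y + 3y^2; the shutdown threshold is min AVC = $22 (at y = 5).
At P = $190 ≥ min AVC, set P = MC on the rising branch: y = 11.
At P = $5 < min AVC = $22, price no longer covers variable cost at any output, so the firm shuts down: y = 0.

Output falls from 11 to 0 (the firm shuts down)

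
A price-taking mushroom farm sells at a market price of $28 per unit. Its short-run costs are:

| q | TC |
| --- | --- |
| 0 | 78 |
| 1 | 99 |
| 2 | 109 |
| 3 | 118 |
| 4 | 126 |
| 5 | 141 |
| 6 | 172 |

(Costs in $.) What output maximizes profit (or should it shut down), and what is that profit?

Compute π = P·q − TC at each output: q=0: -78; q=1: -71; q=2: -53; q=3: -34; q=4: -14; q=5: -1; q=6: -4.
Profit is maximized at q = 5. AVC there is 63/5 = $12.60 ≤ P, so producing beats shutting down (which would give -$78).

q = 5; profit = -$1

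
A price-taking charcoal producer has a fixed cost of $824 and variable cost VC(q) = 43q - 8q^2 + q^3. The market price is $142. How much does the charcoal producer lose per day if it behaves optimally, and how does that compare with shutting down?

AVC = 43 - 8q + q^2 has its minimum $27 at q = 4; price $142 clears that bar, so the firm operates.
With MC = 43 - 16q + 3q^2, P = MC on the upward-sloping part at q* = 9.
TR = 142·9 = 1278. TC = 824 + 468 = 1292. Profit = 1278 − 1292 = -$14.
Shutting down would mean losing the fixed cost of $824, so operating at a loss of $14 is better by $810.

Profit = -$14 at q = 9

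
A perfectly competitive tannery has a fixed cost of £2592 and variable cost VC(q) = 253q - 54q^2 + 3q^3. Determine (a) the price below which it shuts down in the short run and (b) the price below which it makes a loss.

Shutdown price = £10; break-even price = £253

AVC = 253 - 54q + 3q^2; minimized at q = 9, giving min AVC = £10. That is the shutdown price.
ATC = 2592/q + 253 - 54q + 3q^2. Setting dATC/dq = −2592/q^2 − 54 + 6q = 0 gives q = 12 (since 6·12^3 − 54·12^2 = 2592).
min ATC = 2592/12 + 253 − 54·12 + 3·12^2 = £253. That is the break-even price.
Between these two prices the firm operates at a loss; above £253 it earns a profit.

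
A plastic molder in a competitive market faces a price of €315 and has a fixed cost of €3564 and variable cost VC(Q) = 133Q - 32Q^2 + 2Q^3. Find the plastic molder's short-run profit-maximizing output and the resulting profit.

Profit = -€184 at Q = 13

AVC = 133 - 32Q + 2Q^2; min AVC = €5 at Q = 8. Since P = €315 ≥ min AVC, the firm produces.
MC = 133 - 64Q + 6Q^2. Setting P = MC and taking the root on the rising branch gives Q* = 13.
TR = 315·13 = 4095. TC = 3564 + 715 = 4279. Profit = 4095 − 4279 = -€184.
That loss of €184 beats the €3564 the firm would lose by shutting down; producing recovers €3380 of fixed cost.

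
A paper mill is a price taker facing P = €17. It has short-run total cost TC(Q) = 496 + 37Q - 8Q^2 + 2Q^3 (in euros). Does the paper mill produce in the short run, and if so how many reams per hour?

Shut down

From TC, MC = TC'(Q) = 37 - 16Q + 6Q^2 and AVC = VC/Q = 37 - 8Q + 2Q^2.
AVC is minimized where dAVC/dQ = -8 + 4Q = 0, at Q = 2; min AVC = 37 - 8·2 + 2·2^2 = €29.
P = €17 lies below min AVC = €29; no output level covers variable cost.
The firm minimizes its loss by shutting down and losing only its fixed cost of €496.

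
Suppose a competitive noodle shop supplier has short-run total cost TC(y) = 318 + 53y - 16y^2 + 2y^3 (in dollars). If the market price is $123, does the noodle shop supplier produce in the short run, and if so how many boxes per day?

Variable cost is VC = 53y - 16y^2 + 2y^3, so AVC = VC/y = 53 - 16y + 2y^2 and MC = dTC/dy = 53 - 32y + 6y^2.
AVC is minimized where dAVC/dy = -16 + 4y = 0, at y = 4; min AVC = 53 - 16·4 + 2·4^2 = $21.
P = $123 exceeds min AVC = $21, so the firm stays open.
Set P = MC: 123 = 53 - 32y + 6y^2 → -70 - 32y + 6y^2 = 0. The roots are y = -5/3 and y = 7; the profit-maximizing output is on the rising part of MC, so y* = 7.
Check: AVC at y = 7 is $39 ≤ P, so revenue covers variable cost.
Profit = P·y − TC = 123·7 − 591 = $270.

Produce at y = 7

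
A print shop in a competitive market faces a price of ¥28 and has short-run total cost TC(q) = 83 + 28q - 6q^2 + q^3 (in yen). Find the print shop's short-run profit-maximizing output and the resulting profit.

AVC = 28 - 6q + q^2; min AVC = ¥19 at q = 3. Since P = ¥28 ≥ min AVC, the firm produces.
With MC = 28 - 12q + 3q^2, P = MC on the upward-sloping part at q* = 4.
TR = 28·4 = 112. TC = 83 + 80 = 163. Profit = 112 − 163 = -¥51.
Shutting down would mean losing the fixed cost of ¥83, so operating at a loss of ¥51 is better by ¥32.

Profit = -¥51 at q = 4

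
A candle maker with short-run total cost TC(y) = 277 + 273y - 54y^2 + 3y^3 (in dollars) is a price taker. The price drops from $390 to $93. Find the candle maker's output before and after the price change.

AVC = 273 - 54y + 3y^2, minimized at y = 9 where min AVC = $30. MC = 273 - 108y + 9y^2.
At P = $390 ≥ min AVC, set P = MC on the rising branch: y = 13.
At P = $93 ≥ min AVC, set P = MC: y = 10. The firm stays open but cuts output.

Output falls from 13 to 10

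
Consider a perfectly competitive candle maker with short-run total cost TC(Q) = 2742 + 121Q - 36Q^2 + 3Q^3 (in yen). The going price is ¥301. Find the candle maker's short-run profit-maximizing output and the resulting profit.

Profit = -¥342 at Q = 10

AVC = 121 - 36Q + 3Q^2 has its minimum ¥13 at Q = 6; price ¥301 clears that bar, so the firm operates.
MC = 121 - 72Q + 9Q^2. Setting P = MC and taking the root on the rising branch gives Q* = 10.
TR = 301·10 = 3010. TC = 2742 + 610 = 3352. Profit = 3010 − 3352 = -¥342.
That loss of ¥342 beats the ¥2742 the firm would lose by shutting down; producing recovers ¥2400 of fixed cost.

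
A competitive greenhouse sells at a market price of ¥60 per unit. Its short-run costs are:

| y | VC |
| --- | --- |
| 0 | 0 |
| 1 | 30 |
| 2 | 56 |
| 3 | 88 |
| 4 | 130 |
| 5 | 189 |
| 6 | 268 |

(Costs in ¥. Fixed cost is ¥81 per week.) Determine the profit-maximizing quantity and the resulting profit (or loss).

y = 5; profit = ¥30

Tabulate TR − TC: y=0: -81; y=1: -51; y=2: -17; y=3: 11; y=4: 29; y=5: 30; y=6: 11.
Profit is maximized at y = 5. AVC there is 189/5 = ¥37.80 ≤ P, so producing beats shutting down (which would give -¥81).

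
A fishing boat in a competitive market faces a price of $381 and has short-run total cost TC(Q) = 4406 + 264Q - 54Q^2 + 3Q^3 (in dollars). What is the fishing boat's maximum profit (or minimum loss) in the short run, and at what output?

AVC = 264 - 54Q + 3Q^2 has its minimum $21 at Q = 9; price $381 clears that bar, so the firm operates.
MC = 264 - 108Q + 9Q^2. Setting P = MC and taking the root on the rising branch gives Q* = 13.
TR = 381·13 = 4953. TC = 4406 + 897 = 5303. Profit = 4953 − 5303 = -$350.
Shutting down would mean losing the fixed cost of $4406, so operating at a loss of $350 is better by $4056.

Profit = -$350 at Q = 13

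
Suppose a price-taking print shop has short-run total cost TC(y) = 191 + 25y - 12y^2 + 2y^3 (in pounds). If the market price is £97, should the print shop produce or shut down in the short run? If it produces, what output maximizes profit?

Variable cost is VC = 25y - 12y^2 + 2y^3, so AVC = VC/y = 25 - 12y + 2y^2 and MC = dTC/dy = 25 - 24y + 6y^2.
AVC is minimized where dAVC/dy = -12 + 4y = 0, at y = 3; min AVC = 25 - 12·3 + 2·3^2 = £7.
Because £97 ≥ £7, revenue can cover variable cost; the firm operates.
P = MC gives -72 - 24y + 6y^2 = 0, with roots -2 and 6. Take the larger (rising MC): y* = 6.
Check: AVC at y = 6 is £25 ≤ P, so revenue covers variable cost.
Profit = P·y − TC = 97·6 − 341 = £241.

Produce at y = 6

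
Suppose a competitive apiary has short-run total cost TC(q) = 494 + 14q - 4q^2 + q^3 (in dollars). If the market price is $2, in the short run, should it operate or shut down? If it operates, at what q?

From TC, MC = TC'(q) = 14 - 8q + 3q^2 and AVC = VC/q = 14 - 4q + q^2.
The AVC parabola has its vertex at q = 4/2 = 2, where AVC = 14 - 4·2 + 2^2 = $10.
Since P = $2 < min AVC = $10, price fails to cover variable cost at any output.
Best response: produce nothing and absorb the $494 fixed cost.

Shut down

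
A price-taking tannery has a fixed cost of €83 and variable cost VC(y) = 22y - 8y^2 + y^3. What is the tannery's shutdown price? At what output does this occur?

€6 per unit, at y = 4

The shutdown price is the minimum of AVC. VC = 22y - 8y^2 + y^3, so AVC = 22 - 8y + y^2.
dAVC/dy = -8 + 2y = 0 gives y = 4. min AVC = 22 - 8·4 + 4^2 = 6.
For P < €6 the firm produces nothing.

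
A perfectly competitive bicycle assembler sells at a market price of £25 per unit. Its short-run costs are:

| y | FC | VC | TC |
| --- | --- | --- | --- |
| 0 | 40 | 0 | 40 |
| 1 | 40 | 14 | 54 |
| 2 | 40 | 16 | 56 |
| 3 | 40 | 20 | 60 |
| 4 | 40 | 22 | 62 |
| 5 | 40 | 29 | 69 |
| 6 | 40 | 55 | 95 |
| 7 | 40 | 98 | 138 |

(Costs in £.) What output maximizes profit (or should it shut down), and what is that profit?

y = 5; profit = £56

Tabulate TR − TC: y=0: -40; y=1: -29; y=2: -6; y=3: 15; y=4: 38; y=5: 56; y=6: 55; y=7: 37.
Profit is maximized at y = 5. AVC there is 29/5 = £5.80 ≤ P, so producing beats shutting down (which would give -£40).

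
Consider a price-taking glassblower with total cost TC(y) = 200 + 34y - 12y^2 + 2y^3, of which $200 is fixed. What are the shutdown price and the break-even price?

AVC = 34 - 12y + 2y^2; minimized at y = 3, giving min AVC = $16. That is the shutdown price.
ATC = 200/y + 34 - 12y + 2y^2. Setting dATC/dy = −200/y^2 − 12 + 4y = 0 gives y = 5 (since 4·5^3 − 12·5^2 = 200).
min ATC = 200/5 + 34 − 12·5 + 2·5^2 = $64. That is the break-even price.
Between these two prices the firm operates at a loss; above $64 it earns a profit.

Shutdown price = $16; break-even price = $64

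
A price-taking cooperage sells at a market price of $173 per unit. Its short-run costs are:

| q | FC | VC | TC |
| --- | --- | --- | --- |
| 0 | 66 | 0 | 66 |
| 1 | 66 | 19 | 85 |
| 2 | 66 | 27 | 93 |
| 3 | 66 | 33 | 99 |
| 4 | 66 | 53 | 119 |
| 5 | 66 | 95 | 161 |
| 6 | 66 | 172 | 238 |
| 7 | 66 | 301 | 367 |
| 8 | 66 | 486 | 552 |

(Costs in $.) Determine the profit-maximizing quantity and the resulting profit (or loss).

q = 7; profit = $844

Tabulate TR − TC: q=0: -66; q=1: 88; q=2: 253; q=3: 420; q=4: 573; q=5: 704; q=6: 800; q=7: 844; q=8: 832.
Profit is maximized at q = 7. AVC there is 301/7 = $43 ≤ P, so producing beats shutting down (which would give -$66).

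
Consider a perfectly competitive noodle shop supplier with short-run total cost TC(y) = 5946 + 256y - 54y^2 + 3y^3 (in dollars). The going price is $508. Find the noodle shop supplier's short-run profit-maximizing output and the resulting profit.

Profit = -$66 at y = 14

AVC = 256 - 54y + 3y^2; min AVC = $13 at y = 9. Since P = $508 ≥ min AVC, the firm produces.
MC = 256 - 108y + 9y^2. Setting P = MC and taking the root on the rising branch gives y* = 14.
TR = 508·14 = 7112. TC = 5946 + 1232 = 7178. Profit = 7112 − 7178 = -$66.
By producing, the firm covers all variable cost plus $5880 of fixed cost; shutting down would lose the full $5946.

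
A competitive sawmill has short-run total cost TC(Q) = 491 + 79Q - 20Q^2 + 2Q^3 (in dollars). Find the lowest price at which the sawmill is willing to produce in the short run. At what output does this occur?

$29 per unit, at Q = 5

The firm shuts down when price falls below the minimum of average variable cost. AVC = VC/Q = 79 - 20Q + 2Q^2.
At the minimum of AVC, MC = AVC. MC = 79 - 40Q + 6Q^2; setting MC = AVC gives 4Q^2 - 20Q = 0, so Q = 5. min AVC = 29.
The firm shuts down for any P below $29.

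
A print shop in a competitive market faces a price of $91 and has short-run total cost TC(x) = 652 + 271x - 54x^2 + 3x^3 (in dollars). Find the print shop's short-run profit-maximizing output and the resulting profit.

AVC = 271 - 54x + 3x^2 has its minimum $28 at x = 9; price $91 clears that bar, so the firm operates.
With MC = 271 - 108x + 9x^2, P = MC on the upward-sloping part at x* = 10.
TR = 91·10 = 910. TC = 652 + 310 = 962. Profit = 910 − 962 = -$52.
Shutting down would mean losing the fixed cost of $652, so operating at a loss of $52 is better by $600.

Profit = -$52 at x = 10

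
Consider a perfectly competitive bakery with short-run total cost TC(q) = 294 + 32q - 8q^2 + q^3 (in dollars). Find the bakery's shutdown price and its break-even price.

Shutdown price = min AVC. AVC = 32 - 8q + q^2, with vertex at q = 4 and minimum $16.
ATC = 294/q + 32 - 8q + q^2. Setting dATC/dq = −294/q^2 − 8 + 2q = 0 gives q = 7 (since 2·7^3 − 8·7^2 = 294).
min ATC = 294/7 + 32 − 8·7 + 7^2 = $67. That is the break-even price.
For $16 ≤ P < $67 the firm produces at a loss; below $16 it shuts down.

Shutdown price = $16; break-even price = $67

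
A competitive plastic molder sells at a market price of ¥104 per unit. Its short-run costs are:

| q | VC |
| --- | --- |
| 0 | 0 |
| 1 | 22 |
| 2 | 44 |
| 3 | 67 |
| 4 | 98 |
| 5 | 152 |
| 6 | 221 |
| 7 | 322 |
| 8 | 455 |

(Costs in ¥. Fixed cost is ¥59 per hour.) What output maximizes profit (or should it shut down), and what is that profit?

Profit at each row (π = 104q − TC): q=0: -59; q=1: 23; q=2: 105; q=3: 186; q=4: 259; q=5: 309; q=6: 344; q=7: 347; q=8: 318.
Profit is maximized at q = 7. AVC there is 322/7 = ¥46 ≤ P, so producing beats shutting down (which would give -¥59).

q = 7; profit = ¥347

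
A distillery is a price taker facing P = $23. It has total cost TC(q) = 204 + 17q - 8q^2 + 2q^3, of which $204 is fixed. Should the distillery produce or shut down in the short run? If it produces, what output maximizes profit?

Produce at q = 3

Strip out fixed cost: VC = 17q - 8q^2 + 2q^3. Then AVC = 17 - 8q + 2q^2 and MC = 17 - 16q + 6q^2.
AVC is minimized where dAVC/dq = -8 + 4q = 0, at q = 2; min AVC = 17 - 8·2 + 2·2^2 = $9.
Because $23 ≥ $9, revenue can cover variable cost; the firm operates.
P = MC gives -6 - 16q + 6q^2 = 0, with roots -1/3 and 3. Take the larger (rising MC): q* = 3.
Check: AVC at q = 3 is $11 ≤ P, so revenue covers variable cost.
Profit = P·q − TC = 23·3 − 237 = -$168, a loss, but smaller than the $204 fixed cost the firm would lose by shutting down.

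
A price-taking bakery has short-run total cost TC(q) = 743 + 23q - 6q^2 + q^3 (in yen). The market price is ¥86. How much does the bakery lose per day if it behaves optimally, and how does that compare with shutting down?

AVC = 23 - 6q + q^2; min AVC = ¥14 at q = 3. Since P = ¥86 ≥ min AVC, the firm produces.
With MC = 23 - 12q + 3q^2, P = MC on the upward-sloping part at q* = 7.
TR = 86·7 = 602. TC = 743 + 210 = 953. Profit = 602 − 953 = -¥351.
That loss of ¥351 beats the ¥743 the firm would lose by shutting down; producing recovers ¥392 of fixed cost.

Profit = -¥351 at q = 7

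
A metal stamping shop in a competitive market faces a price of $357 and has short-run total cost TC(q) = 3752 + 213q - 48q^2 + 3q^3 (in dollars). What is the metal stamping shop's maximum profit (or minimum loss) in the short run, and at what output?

Profit = -$296 at q = 12

AVC = 213 - 48q + 3q^2; min AVC = $21 at q = 8. Since P = $357 ≥ min AVC, the firm produces.
MC = 213 - 96q + 9q^2. Setting P = MC and taking the root on the rising branch gives q* = 12.
TR = 357·12 = 4284. TC = 3752 + 828 = 4580. Profit = 4284 − 4580 = -$296.
Shutting down would mean losing the fixed cost of $3752, so operating at a loss of $296 is better by $3456.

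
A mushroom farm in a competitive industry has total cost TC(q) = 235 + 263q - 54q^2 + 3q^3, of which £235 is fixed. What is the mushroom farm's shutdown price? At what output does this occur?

£20 per unit, at q = 9

The shutdown price is the minimum of AVC. VC = 263q - 54q^2 + 3q^3, so AVC = 263 - 54q + 3q^2.
dAVC/dq = -54 + 6q = 0 gives q = 9. min AVC = 263 - 54·9 + 3·9^2 = 20.
The firm shuts down for any P below £20.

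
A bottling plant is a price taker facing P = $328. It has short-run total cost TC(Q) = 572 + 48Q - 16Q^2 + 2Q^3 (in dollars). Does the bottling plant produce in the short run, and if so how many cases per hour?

Produce at Q = 10

From TC, MC = TC'(Q) = 48 - 32Q + 6Q^2 and AVC = VC/Q = 48 - 16Q + 2Q^2.
AVC is minimized where dAVC/dQ = -16 + 4Q = 0, at Q = 4; min AVC = 48 - 16·4 + 2·4^2 = $16.
Because $328 ≥ $16, revenue can cover variable cost; the firm operates.
Set P = MC: 328 = 48 - 32Q + 6Q^2 → -280 - 32Q + 6Q^2 = 0. The roots are Q = -14/3 and Q = 10; the profit-maximizing output is on the rising part of MC, so Q* = 10.
Check: AVC at Q = 10 is $88 ≤ P, so revenue covers variable cost.
Profit = P·Q − TC = 328·10 − 1452 = $1828.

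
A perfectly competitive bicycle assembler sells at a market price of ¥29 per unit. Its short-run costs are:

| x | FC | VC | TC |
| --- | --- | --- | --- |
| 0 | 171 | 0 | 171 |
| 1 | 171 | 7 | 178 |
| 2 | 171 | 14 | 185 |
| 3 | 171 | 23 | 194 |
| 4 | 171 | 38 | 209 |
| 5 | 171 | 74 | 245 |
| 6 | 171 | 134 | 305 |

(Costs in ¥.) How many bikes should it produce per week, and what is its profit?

x = 4; profit = -¥93

Tabulate TR − TC: x=0: -171; x=1: -149; x=2: -127; x=3: -107; x=4: -93; x=5: -100; x=6: -131.
Profit is maximized at x = 4. AVC there is 38/4 = ¥9.50 ≤ P, so producing beats shutting down (which would give -¥171).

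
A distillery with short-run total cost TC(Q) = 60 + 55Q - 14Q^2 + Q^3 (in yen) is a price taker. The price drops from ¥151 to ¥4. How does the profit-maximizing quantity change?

Output falls from 12 to 0 (the firm shuts down)

MC = 55 - 28Q + 3Q^2; the shutdown threshold is min AVC = ¥6 (at Q = 7).
At P = ¥151 ≥ min AVC, set P = MC on the rising branch: Q = 12.
At P = ¥4 < min AVC = ¥6, price no longer covers variable cost at any output, so the firm shuts down: Q = 0.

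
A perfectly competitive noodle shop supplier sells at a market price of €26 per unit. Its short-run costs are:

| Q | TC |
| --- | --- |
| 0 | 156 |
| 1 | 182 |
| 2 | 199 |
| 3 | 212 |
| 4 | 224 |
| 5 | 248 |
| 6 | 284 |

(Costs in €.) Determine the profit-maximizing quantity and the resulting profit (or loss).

Q = 5; profit = -€118

Profit at each row (π = 26Q − TC): Q=0: -156; Q=1: -156; Q=2: -147; Q=3: -134; Q=4: -120; Q=5: -118; Q=6: -128.
Profit is maximized at Q = 5. AVC there is 92/5 = €18.40 ≤ P, so producing beats shutting down (which would give -€156).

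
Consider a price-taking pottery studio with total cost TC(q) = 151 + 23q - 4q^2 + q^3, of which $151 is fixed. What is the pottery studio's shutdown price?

The firm shuts down when price falls below the minimum of average variable cost. AVC = VC/q = 23 - 4q + q^2.
dAVC/dq = -4 + 2q = 0 gives q = 2. min AVC = 23 - 4·2 + 2^2 = 19.
So the shutdown price is $19.

$19 per unit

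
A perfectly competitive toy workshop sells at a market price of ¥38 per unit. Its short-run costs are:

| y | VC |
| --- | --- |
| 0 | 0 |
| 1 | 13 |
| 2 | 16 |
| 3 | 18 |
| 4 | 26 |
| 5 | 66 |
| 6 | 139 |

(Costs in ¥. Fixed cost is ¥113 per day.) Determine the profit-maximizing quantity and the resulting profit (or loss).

y = 4; profit = ¥13

Compute π = P·y − TC at each output: y=0: -113; y=1: -88; y=2: -53; y=3: -17; y=4: 13; y=5: 11; y=6: -24.
Profit is maximized at y = 4. AVC there is 26/4 = ¥6.50 ≤ P, so producing beats shutting down (which would give -¥113).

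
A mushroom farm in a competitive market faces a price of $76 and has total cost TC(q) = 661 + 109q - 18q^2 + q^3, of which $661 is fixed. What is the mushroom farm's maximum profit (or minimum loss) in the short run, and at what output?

AVC = 109 - 18q + q^2 has its minimum $28 at q = 9; price $76 clears that bar, so the firm operates.
With MC = 109 - 36q + 3q^2, P = MC on the upward-sloping part at q* = 11.
TR = 76·11 = 836. TC = 661 + 352 = 1013. Profit = 836 − 1013 = -$177.
By producing, the firm covers all variable cost plus $484 of fixed cost; shutting down would lose the full $661.

Profit = -$177 at q = 11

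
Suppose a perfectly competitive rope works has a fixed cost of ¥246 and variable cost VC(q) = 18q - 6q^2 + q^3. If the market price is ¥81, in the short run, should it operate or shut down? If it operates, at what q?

From TC, MC = TC'(q) = 18 - 12q + 3q^2 and AVC = VC/q = 18 - 6q + q^2.
AVC hits its minimum where MC = AVC, at q = 3, giving min AVC = 18 - 6·3 + 3^2 = ¥9.
P = ¥81 exceeds min AVC = ¥9, so the firm stays open.
Solving P = MC: -63 - 12q + 3q^2 = 0 ⇒ q = -3 or 7. On the upward-sloping branch, q* = 7.
Check: AVC at q = 7 is ¥25 ≤ P, so revenue covers variable cost.
Profit = P·q − TC = 81·7 − 421 = ¥146.

Produce at q = 7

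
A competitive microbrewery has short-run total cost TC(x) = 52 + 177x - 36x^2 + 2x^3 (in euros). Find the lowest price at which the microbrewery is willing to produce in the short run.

The firm shuts down when price falls below the minimum of average variable cost. AVC = VC/x = 177 - 36x + 2x^2.
At the minimum of AVC, MC = AVC. MC = 177 - 72x + 6x^2; setting MC = AVC gives 4x^2 - 36x = 0, so x = 9. min AVC = 15.
So the shutdown price is €15.

€15 per unit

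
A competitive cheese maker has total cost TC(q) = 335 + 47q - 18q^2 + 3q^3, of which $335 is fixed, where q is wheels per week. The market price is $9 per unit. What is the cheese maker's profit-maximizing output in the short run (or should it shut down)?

Shut down

From TC, MC = TC'(q) = 47 - 36q + 9q^2 and AVC = VC/q = 47 - 18q + 3q^2.
AVC hits its minimum where MC = AVC, at q = 3, giving min AVC = 47 - 18·3 + 3·3^2 = $20.
With P < min AVC ($9 < $20), every unit sold adds to the loss.
Best response: produce nothing and absorb the $335 fixed cost.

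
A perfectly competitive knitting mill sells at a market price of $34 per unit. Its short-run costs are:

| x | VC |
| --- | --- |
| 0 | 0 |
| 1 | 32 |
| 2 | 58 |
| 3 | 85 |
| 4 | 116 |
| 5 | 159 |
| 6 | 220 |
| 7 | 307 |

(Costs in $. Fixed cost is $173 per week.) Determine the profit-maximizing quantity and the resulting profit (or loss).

Profit at each row (π = 34x − TC): x=0: -173; x=1: -171; x=2: -163; x=3: -156; x=4: -153; x=5: -162; x=6: -189; x=7: -242.
Profit is maximized at x = 4. AVC there is 116/4 = $29 ≤ P, so producing beats shutting down (which would give -$173).

x = 4; profit = -$153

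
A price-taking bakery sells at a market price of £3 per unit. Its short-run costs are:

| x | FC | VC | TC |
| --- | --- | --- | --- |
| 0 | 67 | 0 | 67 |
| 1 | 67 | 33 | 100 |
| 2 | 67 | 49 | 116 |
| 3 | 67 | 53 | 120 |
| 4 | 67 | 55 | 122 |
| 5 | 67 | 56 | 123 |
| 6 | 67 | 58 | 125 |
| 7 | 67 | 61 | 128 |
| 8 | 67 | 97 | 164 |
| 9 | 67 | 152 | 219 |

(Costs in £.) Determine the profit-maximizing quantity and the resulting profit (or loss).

Tabulate TR − TC: x=0: -67; x=1: -97; x=2: -110; x=3: -111; x=4: -110; x=5: -108; x=6: -107; x=7: -107; x=8: -140; x=9: -192.
Profit is highest at x = 0. Equivalently, the lowest AVC in the table is 61/7 ≈ £8.71 at x = 7, and P = £3 falls below it — price never covers variable cost, so the firm shuts down and loses only its fixed cost.

x = 0 (shut down); profit = -£67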